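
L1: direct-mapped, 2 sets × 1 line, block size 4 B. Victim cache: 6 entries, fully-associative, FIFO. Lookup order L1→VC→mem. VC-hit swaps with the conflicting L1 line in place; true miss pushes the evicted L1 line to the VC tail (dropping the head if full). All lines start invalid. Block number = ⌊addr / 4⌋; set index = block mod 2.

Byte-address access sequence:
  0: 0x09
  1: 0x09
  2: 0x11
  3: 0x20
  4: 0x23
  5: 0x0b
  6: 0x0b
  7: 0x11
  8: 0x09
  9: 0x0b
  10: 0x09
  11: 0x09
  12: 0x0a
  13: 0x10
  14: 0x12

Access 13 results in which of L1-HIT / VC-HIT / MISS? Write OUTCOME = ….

#0 0x9→b2/s0 MISS; vc=[]
#1 0x9→b2/s0 L1-HIT; vc=[]
#2 0x11→b4/s0 MISS; vc=[2]
#3 0x20→b8/s0 MISS; vc=[2,4]
#4 0x23→b8/s0 L1-HIT; vc=[2,4]
#5 0xb→b2/s0 VC-HIT; vc=[8,4]
#6 0xb→b2/s0 L1-HIT; vc=[8,4]
#7 0x11→b4/s0 VC-HIT; vc=[8,2]
#8 0x9→b2/s0 VC-HIT; vc=[8,4]
#9 0xb→b2/s0 L1-HIT; vc=[8,4]
#10 0x9→b2/s0 L1-HIT; vc=[8,4]
#11 0x9→b2/s0 L1-HIT; vc=[8,4]
#12 0xa→b2/s0 L1-HIT; vc=[8,4]
#13 0x10→b4/s0 VC-HIT; vc=[8,2]
#14 0x12→b4/s0 L1-HIT; vc=[8,2]

OUTCOME = VC-HIT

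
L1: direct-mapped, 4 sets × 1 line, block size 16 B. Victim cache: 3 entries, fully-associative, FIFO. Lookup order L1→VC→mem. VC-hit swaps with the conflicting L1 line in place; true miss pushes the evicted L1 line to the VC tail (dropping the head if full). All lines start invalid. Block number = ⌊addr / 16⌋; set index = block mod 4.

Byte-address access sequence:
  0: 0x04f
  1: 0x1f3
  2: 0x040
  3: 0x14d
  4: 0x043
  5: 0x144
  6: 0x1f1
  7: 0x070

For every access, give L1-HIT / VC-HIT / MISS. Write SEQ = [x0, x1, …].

SEQ = [MISS, MISS, L1-HIT, MISS, VC-HIT, VC-HIT, L1-HIT, MISS]

  [0] addr=0x4f blk=4 s=0: MISS | VC []
  [1] addr=0x1f3 blk=31 s=3: MISS | VC []
  [2] addr=0x40 blk=4 s=0: L1-HIT | VC []
  [3] addr=0x14d blk=20 s=0: MISS | VC [4]
  [4] addr=0x43 blk=4 s=0: VC-HIT | VC [20]
  [5] addr=0x144 blk=20 s=0: VC-HIT | VC [4]
  [6] addr=0x1f1 blk=31 s=3: L1-HIT | VC [4]
  [7] addr=0x70 blk=7 s=3: MISS | VC [4, 31]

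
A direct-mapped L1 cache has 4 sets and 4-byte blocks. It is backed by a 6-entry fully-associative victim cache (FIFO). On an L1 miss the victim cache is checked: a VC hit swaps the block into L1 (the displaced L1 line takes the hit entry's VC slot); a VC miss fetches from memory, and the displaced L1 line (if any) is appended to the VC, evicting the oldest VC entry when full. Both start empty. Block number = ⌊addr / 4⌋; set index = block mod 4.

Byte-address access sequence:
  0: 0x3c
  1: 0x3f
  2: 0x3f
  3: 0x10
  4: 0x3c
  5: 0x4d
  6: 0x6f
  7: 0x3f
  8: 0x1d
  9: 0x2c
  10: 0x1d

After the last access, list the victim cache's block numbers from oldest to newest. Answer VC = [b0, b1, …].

VC = [27, 19, 15, 11]

  [0] addr=0x3c blk=15 s=3: MISS | VC []
  [1] addr=0x3f blk=15 s=3: L1-HIT | VC []
  [2] addr=0x3f blk=15 s=3: L1-HIT | VC []
  [3] addr=0x10 blk=4 s=0: MISS | VC []
  [4] addr=0x3c blk=15 s=3: L1-HIT | VC []
  [5] addr=0x4d blk=19 s=3: MISS | VC [15]
  [6] addr=0x6f blk=27 s=3: MISS | VC [15, 19]
  [7] addr=0x3f blk=15 s=3: VC-HIT | VC [27, 19]
  [8] addr=0x1d blk=7 s=3: MISS | VC [27, 19, 15]
  [9] addr=0x2c blk=11 s=3: MISS | VC [27, 19, 15, 7]
  [10] addr=0x1d blk=7 s=3: VC-HIT | VC [27, 19, 15, 11]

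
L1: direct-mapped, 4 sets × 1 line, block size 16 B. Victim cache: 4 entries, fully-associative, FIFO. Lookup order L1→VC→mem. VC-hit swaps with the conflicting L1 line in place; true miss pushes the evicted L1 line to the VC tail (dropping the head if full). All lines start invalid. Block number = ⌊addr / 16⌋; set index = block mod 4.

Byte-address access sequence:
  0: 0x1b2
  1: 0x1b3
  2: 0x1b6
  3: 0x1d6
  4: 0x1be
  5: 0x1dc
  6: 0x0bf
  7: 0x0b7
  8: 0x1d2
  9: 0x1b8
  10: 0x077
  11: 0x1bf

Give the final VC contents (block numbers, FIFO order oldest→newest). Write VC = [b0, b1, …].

0: 0x1b2 (blk 27, set 3) → MISS  vc=[]
1: 0x1b3 (blk 27, set 3) → L1-HIT  vc=[]
2: 0x1b6 (blk 27, set 3) → L1-HIT  vc=[]
3: 0x1d6 (blk 29, set 1) → MISS  vc=[]
4: 0x1be (blk 27, set 3) → L1-HIT  vc=[]
5: 0x1dc (blk 29, set 1) → L1-HIT  vc=[]
6: 0xbf (blk 11, set 3) → MISS  vc=[27]
7: 0xb7 (blk 11, set 3) → L1-HIT  vc=[27]
8: 0x1d2 (blk 29, set 1) → L1-HIT  vc=[27]
9: 0x1b8 (blk 27, set 3) → VC-HIT  vc=[11]
10: 0x77 (blk 7, set 3) → MISS  vc=[11, 27]
11: 0x1bf (blk 27, set 3) → VC-HIT  vc=[11, 7]

VC = [11, 7]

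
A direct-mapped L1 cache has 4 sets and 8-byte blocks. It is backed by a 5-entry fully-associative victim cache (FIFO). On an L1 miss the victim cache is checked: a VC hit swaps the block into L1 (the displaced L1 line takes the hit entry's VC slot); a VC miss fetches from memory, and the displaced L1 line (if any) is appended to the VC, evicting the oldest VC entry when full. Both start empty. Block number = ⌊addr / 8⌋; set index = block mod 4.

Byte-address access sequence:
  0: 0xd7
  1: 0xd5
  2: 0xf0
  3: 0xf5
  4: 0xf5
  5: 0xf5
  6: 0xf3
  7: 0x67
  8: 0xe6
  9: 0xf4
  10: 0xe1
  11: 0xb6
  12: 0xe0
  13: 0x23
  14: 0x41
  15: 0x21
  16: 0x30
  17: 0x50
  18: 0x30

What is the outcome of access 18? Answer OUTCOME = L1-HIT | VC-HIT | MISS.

OUTCOME = VC-HIT

  [0] addr=0xd7 blk=26 s=2: MISS | VC []
  [1] addr=0xd5 blk=26 s=2: L1-HIT | VC []
  [2] addr=0xf0 blk=30 s=2: MISS | VC [26]
  [3] addr=0xf5 blk=30 s=2: L1-HIT | VC [26]
  [4] addr=0xf5 blk=30 s=2: L1-HIT | VC [26]
  [5] addr=0xf5 blk=30 s=2: L1-HIT | VC [26]
  [6] addr=0xf3 blk=30 s=2: L1-HIT | VC [26]
  [7] addr=0x67 blk=12 s=0: MISS | VC [26]
  [8] addr=0xe6 blk=28 s=0: MISS | VC [26, 12]
  [9] addr=0xf4 blk=30 s=2: L1-HIT | VC [26, 12]
  [10] addr=0xe1 blk=28 s=0: L1-HIT | VC [26, 12]
  [11] addr=0xb6 blk=22 s=2: MISS | VC [26, 12, 30]
  [12] addr=0xe0 blk=28 s=0: L1-HIT | VC [26, 12, 30]
  [13] addr=0x23 blk=4 s=0: MISS | VC [26, 12, 30, 28]
  [14] addr=0x41 blk=8 s=0: MISS | VC [26, 12, 30, 28, 4]
  [15] addr=0x21 blk=4 s=0: VC-HIT | VC [26, 12, 30, 28, 8]
  [16] addr=0x30 blk=6 s=2: MISS | VC [12, 30, 28, 8, 22]
  [17] addr=0x50 blk=10 s=2: MISS | VC [30, 28, 8, 22, 6]
  [18] addr=0x30 blk=6 s=2: VC-HIT | VC [30, 28, 8, 22, 10]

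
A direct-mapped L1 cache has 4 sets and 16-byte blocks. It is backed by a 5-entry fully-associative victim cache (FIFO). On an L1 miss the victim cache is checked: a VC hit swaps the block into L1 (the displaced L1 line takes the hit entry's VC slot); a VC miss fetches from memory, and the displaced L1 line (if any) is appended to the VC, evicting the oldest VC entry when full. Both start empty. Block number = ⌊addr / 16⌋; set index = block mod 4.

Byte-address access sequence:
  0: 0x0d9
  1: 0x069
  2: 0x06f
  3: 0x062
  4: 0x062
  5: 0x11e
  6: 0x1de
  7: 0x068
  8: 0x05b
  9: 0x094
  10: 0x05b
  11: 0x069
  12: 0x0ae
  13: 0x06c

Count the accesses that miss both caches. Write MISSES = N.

MISSES = 7

0: 0xd9 (blk 13, set 1) → MISS  vc=[]
1: 0x69 (blk 6, set 2) → MISS  vc=[]
2: 0x6f (blk 6, set 2) → L1-HIT  vc=[]
3: 0x62 (blk 6, set 2) → L1-HIT  vc=[]
4: 0x62 (blk 6, set 2) → L1-HIT  vc=[]
5: 0x11e (blk 17, set 1) → MISS  vc=[13]
6: 0x1de (blk 29, set 1) → MISS  vc=[13, 17]
7: 0x68 (blk 6, set 2) → L1-HIT  vc=[13, 17]
8: 0x5b (blk 5, set 1) → MISS  vc=[13, 17, 29]
9: 0x94 (blk 9, set 1) → MISS  vc=[13, 17, 29, 5]
10: 0x5b (blk 5, set 1) → VC-HIT  vc=[13, 17, 29, 9]
11: 0x69 (blk 6, set 2) → L1-HIT  vc=[13, 17, 29, 9]
12: 0xae (blk 10, set 2) → MISS  vc=[13, 17, 29, 9, 6]
13: 0x6c (blk 6, set 2) → VC-HIT  vc=[13, 17, 29, 9, 10]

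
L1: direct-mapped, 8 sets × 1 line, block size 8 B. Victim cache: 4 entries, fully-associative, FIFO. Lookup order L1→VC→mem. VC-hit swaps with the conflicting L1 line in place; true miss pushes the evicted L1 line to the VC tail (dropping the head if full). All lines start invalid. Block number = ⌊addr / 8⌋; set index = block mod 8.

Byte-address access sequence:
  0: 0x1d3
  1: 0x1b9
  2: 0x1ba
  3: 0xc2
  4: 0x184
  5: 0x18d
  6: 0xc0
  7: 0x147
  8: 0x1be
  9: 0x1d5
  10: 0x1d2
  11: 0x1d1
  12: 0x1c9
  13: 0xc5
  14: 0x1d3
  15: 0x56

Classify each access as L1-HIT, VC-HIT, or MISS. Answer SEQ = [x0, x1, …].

SEQ = [MISS, MISS, L1-HIT, MISS, MISS, MISS, VC-HIT, MISS, L1-HIT, L1-HIT, L1-HIT, L1-HIT, MISS, VC-HIT, L1-HIT, MISS]

0: 0x1d3 (blk 58, set 2) → MISS  vc=[]
1: 0x1b9 (blk 55, set 7) → MISS  vc=[]
2: 0x1ba (blk 55, set 7) → L1-HIT  vc=[]
3: 0xc2 (blk 24, set 0) → MISS  vc=[]
4: 0x184 (blk 48, set 0) → MISS  vc=[24]
5: 0x18d (blk 49, set 1) → MISS  vc=[24]
6: 0xc0 (blk 24, set 0) → VC-HIT  vc=[48]
7: 0x147 (blk 40, set 0) → MISS  vc=[48, 24]
8: 0x1be (blk 55, set 7) → L1-HIT  vc=[48, 24]
9: 0x1d5 (blk 58, set 2) → L1-HIT  vc=[48, 24]
10: 0x1d2 (blk 58, set 2) → L1-HIT  vc=[48, 24]
11: 0x1d1 (blk 58, set 2) → L1-HIT  vc=[48, 24]
12: 0x1c9 (blk 57, set 1) → MISS  vc=[48, 24, 49]
13: 0xc5 (blk 24, set 0) → VC-HIT  vc=[48, 40, 49]
14: 0x1d3 (blk 58, set 2) → L1-HIT  vc=[48, 40, 49]
15: 0x56 (blk 10, set 2) → MISS  vc=[48, 40, 49, 58]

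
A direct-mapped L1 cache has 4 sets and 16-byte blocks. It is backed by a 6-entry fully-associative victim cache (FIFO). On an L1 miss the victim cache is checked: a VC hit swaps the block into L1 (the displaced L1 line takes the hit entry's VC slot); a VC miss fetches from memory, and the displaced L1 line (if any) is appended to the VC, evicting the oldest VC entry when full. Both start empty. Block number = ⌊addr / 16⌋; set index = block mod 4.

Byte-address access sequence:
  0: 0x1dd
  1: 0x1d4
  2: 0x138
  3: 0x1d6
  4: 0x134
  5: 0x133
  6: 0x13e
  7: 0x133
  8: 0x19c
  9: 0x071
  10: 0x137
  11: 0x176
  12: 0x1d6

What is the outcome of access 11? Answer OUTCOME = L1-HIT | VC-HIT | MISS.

OUTCOME = MISS

0: 0x1dd (blk 29, set 1) → MISS  vc=[]
1: 0x1d4 (blk 29, set 1) → L1-HIT  vc=[]
2: 0x138 (blk 19, set 3) → MISS  vc=[]
3: 0x1d6 (blk 29, set 1) → L1-HIT  vc=[]
4: 0x134 (blk 19, set 3) → L1-HIT  vc=[]
5: 0x133 (blk 19, set 3) → L1-HIT  vc=[]
6: 0x13e (blk 19, set 3) → L1-HIT  vc=[]
7: 0x133 (blk 19, set 3) → L1-HIT  vc=[]
8: 0x19c (blk 25, set 1) → MISS  vc=[29]
9: 0x71 (blk 7, set 3) → MISS  vc=[29, 19]
10: 0x137 (blk 19, set 3) → VC-HIT  vc=[29, 7]
11: 0x176 (blk 23, set 3) → MISS  vc=[29, 7, 19]
12: 0x1d6 (blk 29, set 1) → VC-HIT  vc=[25, 7, 19]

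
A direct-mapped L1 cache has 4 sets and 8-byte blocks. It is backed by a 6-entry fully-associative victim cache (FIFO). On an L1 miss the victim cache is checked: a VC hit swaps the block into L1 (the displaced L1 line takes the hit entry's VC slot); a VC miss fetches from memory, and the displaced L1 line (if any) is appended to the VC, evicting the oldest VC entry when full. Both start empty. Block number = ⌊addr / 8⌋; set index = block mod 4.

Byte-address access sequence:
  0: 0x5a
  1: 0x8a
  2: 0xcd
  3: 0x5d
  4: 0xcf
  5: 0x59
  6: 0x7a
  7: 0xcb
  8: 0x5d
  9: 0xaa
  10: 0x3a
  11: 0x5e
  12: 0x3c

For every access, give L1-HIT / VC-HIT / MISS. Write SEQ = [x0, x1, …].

  [0] addr=0x5a blk=11 s=3: MISS | VC []
  [1] addr=0x8a blk=17 s=1: MISS | VC []
  [2] addr=0xcd blk=25 s=1: MISS | VC [17]
  [3] addr=0x5d blk=11 s=3: L1-HIT | VC [17]
  [4] addr=0xcf blk=25 s=1: L1-HIT | VC [17]
  [5] addr=0x59 blk=11 s=3: L1-HIT | VC [17]
  [6] addr=0x7a blk=15 s=3: MISS | VC [17, 11]
  [7] addr=0xcb blk=25 s=1: L1-HIT | VC [17, 11]
  [8] addr=0x5d blk=11 s=3: VC-HIT | VC [17, 15]
  [9] addr=0xaa blk=21 s=1: MISS | VC [17, 15, 25]
  [10] addr=0x3a blk=7 s=3: MISS | VC [17, 15, 25, 11]
  [11] addr=0x5e blk=11 s=3: VC-HIT | VC [17, 15, 25, 7]
  [12] addr=0x3c blk=7 s=3: VC-HIT | VC [17, 15, 25, 11]

SEQ = [MISS, MISS, MISS, L1-HIT, L1-HIT, L1-HIT, MISS, L1-HIT, VC-HIT, MISS, MISS, VC-HIT, VC-HIT]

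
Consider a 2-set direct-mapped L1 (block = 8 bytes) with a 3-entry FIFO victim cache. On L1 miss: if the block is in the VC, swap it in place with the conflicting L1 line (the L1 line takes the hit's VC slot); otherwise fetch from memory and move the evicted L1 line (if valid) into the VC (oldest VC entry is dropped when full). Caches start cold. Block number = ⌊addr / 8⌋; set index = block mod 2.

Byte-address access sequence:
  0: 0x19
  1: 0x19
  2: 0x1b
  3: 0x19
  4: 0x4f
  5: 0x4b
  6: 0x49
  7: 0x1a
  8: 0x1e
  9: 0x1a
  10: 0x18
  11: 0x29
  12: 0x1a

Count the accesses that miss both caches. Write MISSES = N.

0: 0x19 (blk 3, set 1) → MISS  vc=[]
1: 0x19 (blk 3, set 1) → L1-HIT  vc=[]
2: 0x1b (blk 3, set 1) → L1-HIT  vc=[]
3: 0x19 (blk 3, set 1) → L1-HIT  vc=[]
4: 0x4f (blk 9, set 1) → MISS  vc=[3]
5: 0x4b (blk 9, set 1) → L1-HIT  vc=[3]
6: 0x49 (blk 9, set 1) → L1-HIT  vc=[3]
7: 0x1a (blk 3, set 1) → VC-HIT  vc=[9]
8: 0x1e (blk 3, set 1) → L1-HIT  vc=[9]
9: 0x1a (blk 3, set 1) → L1-HIT  vc=[9]
10: 0x18 (blk 3, set 1) → L1-HIT  vc=[9]
11: 0x29 (blk 5, set 1) → MISS  vc=[9, 3]
12: 0x1a (blk 3, set 1) → VC-HIT  vc=[9, 5]

MISSES = 3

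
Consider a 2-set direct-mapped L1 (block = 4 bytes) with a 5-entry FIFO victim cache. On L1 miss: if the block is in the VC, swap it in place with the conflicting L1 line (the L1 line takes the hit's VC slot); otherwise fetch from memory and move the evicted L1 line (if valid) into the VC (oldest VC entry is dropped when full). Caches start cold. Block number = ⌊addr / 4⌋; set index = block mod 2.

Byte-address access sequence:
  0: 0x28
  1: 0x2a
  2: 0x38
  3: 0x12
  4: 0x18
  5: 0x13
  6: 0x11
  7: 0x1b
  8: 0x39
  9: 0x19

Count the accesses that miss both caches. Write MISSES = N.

MISSES = 4

0: 0x28 (blk 10, set 0) → MISS  vc=[]
1: 0x2a (blk 10, set 0) → L1-HIT  vc=[]
2: 0x38 (blk 14, set 0) → MISS  vc=[10]
3: 0x12 (blk 4, set 0) → MISS  vc=[10, 14]
4: 0x18 (blk 6, set 0) → MISS  vc=[10, 14, 4]
5: 0x13 (blk 4, set 0) → VC-HIT  vc=[10, 14, 6]
6: 0x11 (blk 4, set 0) → L1-HIT  vc=[10, 14, 6]
7: 0x1b (blk 6, set 0) → VC-HIT  vc=[10, 14, 4]
8: 0x39 (blk 14, set 0) → VC-HIT  vc=[10, 6, 4]
9: 0x19 (blk 6, set 0) → VC-HIT  vc=[10, 14, 4]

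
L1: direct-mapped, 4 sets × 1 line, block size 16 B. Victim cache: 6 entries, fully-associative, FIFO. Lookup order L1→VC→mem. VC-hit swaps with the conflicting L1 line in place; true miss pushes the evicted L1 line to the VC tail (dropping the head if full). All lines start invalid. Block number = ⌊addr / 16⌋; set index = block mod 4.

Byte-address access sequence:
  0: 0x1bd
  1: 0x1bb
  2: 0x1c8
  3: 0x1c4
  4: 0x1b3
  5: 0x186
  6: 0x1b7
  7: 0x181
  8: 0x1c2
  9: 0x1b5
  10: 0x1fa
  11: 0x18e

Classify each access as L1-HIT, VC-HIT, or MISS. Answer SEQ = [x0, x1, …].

SEQ = [MISS, L1-HIT, MISS, L1-HIT, L1-HIT, MISS, L1-HIT, L1-HIT, VC-HIT, L1-HIT, MISS, VC-HIT]

#0 0x1bd→b27/s3 MISS; vc=[]
#1 0x1bb→b27/s3 L1-HIT; vc=[]
#2 0x1c8→b28/s0 MISS; vc=[]
#3 0x1c4→b28/s0 L1-HIT; vc=[]
#4 0x1b3→b27/s3 L1-HIT; vc=[]
#5 0x186→b24/s0 MISS; vc=[28]
#6 0x1b7→b27/s3 L1-HIT; vc=[28]
#7 0x181→b24/s0 L1-HIT; vc=[28]
#8 0x1c2→b28/s0 VC-HIT; vc=[24]
#9 0x1b5→b27/s3 L1-HIT; vc=[24]
#10 0x1fa→b31/s3 MISS; vc=[24,27]
#11 0x18e→b24/s0 VC-HIT; vc=[28,27]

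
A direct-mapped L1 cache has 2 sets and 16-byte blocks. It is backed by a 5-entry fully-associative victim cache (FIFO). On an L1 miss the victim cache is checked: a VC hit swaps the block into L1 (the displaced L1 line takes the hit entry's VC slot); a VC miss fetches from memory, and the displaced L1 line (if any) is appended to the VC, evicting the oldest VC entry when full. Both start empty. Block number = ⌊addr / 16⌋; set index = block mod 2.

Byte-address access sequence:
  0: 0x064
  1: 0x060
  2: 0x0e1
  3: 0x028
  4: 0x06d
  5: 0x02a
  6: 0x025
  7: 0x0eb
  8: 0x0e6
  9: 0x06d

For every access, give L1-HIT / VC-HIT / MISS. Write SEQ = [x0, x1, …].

SEQ = [MISS, L1-HIT, MISS, MISS, VC-HIT, VC-HIT, L1-HIT, VC-HIT, L1-HIT, VC-HIT]

0: 0x64 (blk 6, set 0) → MISS  vc=[]
1: 0x60 (blk 6, set 0) → L1-HIT  vc=[]
2: 0xe1 (blk 14, set 0) → MISS  vc=[6]
3: 0x28 (blk 2, set 0) → MISS  vc=[6, 14]
4: 0x6d (blk 6, set 0) → VC-HIT  vc=[2, 14]
5: 0x2a (blk 2, set 0) → VC-HIT  vc=[6, 14]
6: 0x25 (blk 2, set 0) → L1-HIT  vc=[6, 14]
7: 0xeb (blk 14, set 0) → VC-HIT  vc=[6, 2]
8: 0xe6 (blk 14, set 0) → L1-HIT  vc=[6, 2]
9: 0x6d (blk 6, set 0) → VC-HIT  vc=[14, 2]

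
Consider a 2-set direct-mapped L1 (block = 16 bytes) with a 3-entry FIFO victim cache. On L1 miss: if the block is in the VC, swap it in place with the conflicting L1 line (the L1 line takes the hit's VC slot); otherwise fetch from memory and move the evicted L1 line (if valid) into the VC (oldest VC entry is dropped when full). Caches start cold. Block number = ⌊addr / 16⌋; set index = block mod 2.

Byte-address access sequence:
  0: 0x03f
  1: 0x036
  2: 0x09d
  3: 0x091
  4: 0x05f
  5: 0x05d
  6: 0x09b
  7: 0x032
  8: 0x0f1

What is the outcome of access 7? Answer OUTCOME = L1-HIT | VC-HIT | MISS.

OUTCOME = VC-HIT

#0 0x3f→b3/s1 MISS; vc=[]
#1 0x36→b3/s1 L1-HIT; vc=[]
#2 0x9d→b9/s1 MISS; vc=[3]
#3 0x91→b9/s1 L1-HIT; vc=[3]
#4 0x5f→b5/s1 MISS; vc=[3,9]
#5 0x5d→b5/s1 L1-HIT; vc=[3,9]
#6 0x9b→b9/s1 VC-HIT; vc=[3,5]
#7 0x32→b3/s1 VC-HIT; vc=[9,5]
#8 0xf1→b15/s1 MISS; vc=[9,5,3]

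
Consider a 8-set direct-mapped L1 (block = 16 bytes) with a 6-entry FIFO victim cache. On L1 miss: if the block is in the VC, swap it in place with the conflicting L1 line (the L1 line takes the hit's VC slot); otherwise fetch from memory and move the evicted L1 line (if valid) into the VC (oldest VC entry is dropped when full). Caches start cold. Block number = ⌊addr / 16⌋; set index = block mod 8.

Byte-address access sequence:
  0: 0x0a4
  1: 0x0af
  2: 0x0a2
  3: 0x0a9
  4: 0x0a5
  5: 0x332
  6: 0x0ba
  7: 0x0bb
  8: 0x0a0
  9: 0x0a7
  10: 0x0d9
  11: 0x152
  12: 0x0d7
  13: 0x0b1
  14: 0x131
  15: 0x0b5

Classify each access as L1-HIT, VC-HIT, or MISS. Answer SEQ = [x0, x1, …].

SEQ = [MISS, L1-HIT, L1-HIT, L1-HIT, L1-HIT, MISS, MISS, L1-HIT, L1-HIT, L1-HIT, MISS, MISS, VC-HIT, L1-HIT, MISS, VC-HIT]

#0 0xa4→b10/s2 MISS; vc=[]
#1 0xaf→b10/s2 L1-HIT; vc=[]
#2 0xa2→b10/s2 L1-HIT; vc=[]
#3 0xa9→b10/s2 L1-HIT; vc=[]
#4 0xa5→b10/s2 L1-HIT; vc=[]
#5 0x332→b51/s3 MISS; vc=[]
#6 0xba→b11/s3 MISS; vc=[51]
#7 0xbb→b11/s3 L1-HIT; vc=[51]
#8 0xa0→b10/s2 L1-HIT; vc=[51]
#9 0xa7→b10/s2 L1-HIT; vc=[51]
#10 0xd9→b13/s5 MISS; vc=[51]
#11 0x152→b21/s5 MISS; vc=[51,13]
#12 0xd7→b13/s5 VC-HIT; vc=[51,21]
#13 0xb1→b11/s3 L1-HIT; vc=[51,21]
#14 0x131→b19/s3 MISS; vc=[51,21,11]
#15 0xb5→b11/s3 VC-HIT; vc=[51,21,19]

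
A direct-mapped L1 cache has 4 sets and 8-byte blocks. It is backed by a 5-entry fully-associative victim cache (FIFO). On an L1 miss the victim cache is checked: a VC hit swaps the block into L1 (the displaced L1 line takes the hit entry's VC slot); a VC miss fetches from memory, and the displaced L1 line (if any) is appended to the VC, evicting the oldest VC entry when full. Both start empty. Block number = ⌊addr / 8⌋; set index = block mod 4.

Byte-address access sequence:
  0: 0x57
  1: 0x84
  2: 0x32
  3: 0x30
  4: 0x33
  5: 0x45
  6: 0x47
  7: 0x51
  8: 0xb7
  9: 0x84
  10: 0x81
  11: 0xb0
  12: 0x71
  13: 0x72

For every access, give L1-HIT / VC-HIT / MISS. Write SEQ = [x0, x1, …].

SEQ = [MISS, MISS, MISS, L1-HIT, L1-HIT, MISS, L1-HIT, VC-HIT, MISS, VC-HIT, L1-HIT, L1-HIT, MISS, L1-HIT]

#0 0x57→b10/s2 MISS; vc=[]
#1 0x84→b16/s0 MISS; vc=[]
#2 0x32→b6/s2 MISS; vc=[10]
#3 0x30→b6/s2 L1-HIT; vc=[10]
#4 0x33→b6/s2 L1-HIT; vc=[10]
#5 0x45→b8/s0 MISS; vc=[10,16]
#6 0x47→b8/s0 L1-HIT; vc=[10,16]
#7 0x51→b10/s2 VC-HIT; vc=[6,16]
#8 0xb7→b22/s2 MISS; vc=[6,16,10]
#9 0x84→b16/s0 VC-HIT; vc=[6,8,10]
#10 0x81→b16/s0 L1-HIT; vc=[6,8,10]
#11 0xb0→b22/s2 L1-HIT; vc=[6,8,10]
#12 0x71→b14/s2 MISS; vc=[6,8,10,22]
#13 0x72→b14/s2 L1-HIT; vc=[6,8,10,22]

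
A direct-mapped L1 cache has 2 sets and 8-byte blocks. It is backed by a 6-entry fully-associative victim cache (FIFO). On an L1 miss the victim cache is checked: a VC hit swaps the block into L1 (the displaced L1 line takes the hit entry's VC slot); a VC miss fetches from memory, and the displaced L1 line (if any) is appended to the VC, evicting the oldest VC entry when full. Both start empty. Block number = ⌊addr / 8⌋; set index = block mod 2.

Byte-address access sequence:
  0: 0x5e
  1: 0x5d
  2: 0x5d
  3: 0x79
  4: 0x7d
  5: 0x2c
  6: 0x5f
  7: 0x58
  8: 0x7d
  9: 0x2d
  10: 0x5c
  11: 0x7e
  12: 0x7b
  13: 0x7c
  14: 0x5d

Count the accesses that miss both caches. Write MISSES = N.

0: 0x5e (blk 11, set 1) → MISS  vc=[]
1: 0x5d (blk 11, set 1) → L1-HIT  vc=[]
2: 0x5d (blk 11, set 1) → L1-HIT  vc=[]
3: 0x79 (blk 15, set 1) → MISS  vc=[11]
4: 0x7d (blk 15, set 1) → L1-HIT  vc=[11]
5: 0x2c (blk 5, set 1) → MISS  vc=[11, 15]
6: 0x5f (blk 11, set 1) → VC-HIT  vc=[5, 15]
7: 0x58 (blk 11, set 1) → L1-HIT  vc=[5, 15]
8: 0x7d (blk 15, set 1) → VC-HIT  vc=[5, 11]
9: 0x2d (blk 5, set 1) → VC-HIT  vc=[15, 11]
10: 0x5c (blk 11, set 1) → VC-HIT  vc=[15, 5]
11: 0x7e (blk 15, set 1) → VC-HIT  vc=[11, 5]
12: 0x7b (blk 15, set 1) → L1-HIT  vc=[11, 5]
13: 0x7c (blk 15, set 1) → L1-HIT  vc=[11, 5]
14: 0x5d (blk 11, set 1) → VC-HIT  vc=[15, 5]

MISSES = 3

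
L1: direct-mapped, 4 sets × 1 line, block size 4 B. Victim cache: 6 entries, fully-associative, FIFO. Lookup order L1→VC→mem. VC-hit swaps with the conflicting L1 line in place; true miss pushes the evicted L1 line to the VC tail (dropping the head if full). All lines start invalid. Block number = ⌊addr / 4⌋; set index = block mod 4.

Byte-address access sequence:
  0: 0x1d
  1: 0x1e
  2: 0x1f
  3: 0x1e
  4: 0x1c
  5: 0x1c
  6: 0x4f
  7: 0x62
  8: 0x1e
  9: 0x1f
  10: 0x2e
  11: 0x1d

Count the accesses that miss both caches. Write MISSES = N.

0: 0x1d (blk 7, set 3) → MISS  vc=[]
1: 0x1e (blk 7, set 3) → L1-HIT  vc=[]
2: 0x1f (blk 7, set 3) → L1-HIT  vc=[]
3: 0x1e (blk 7, set 3) → L1-HIT  vc=[]
4: 0x1c (blk 7, set 3) → L1-HIT  vc=[]
5: 0x1c (blk 7, set 3) → L1-HIT  vc=[]
6: 0x4f (blk 19, set 3) → MISS  vc=[7]
7: 0x62 (blk 24, set 0) → MISS  vc=[7]
8: 0x1e (blk 7, set 3) → VC-HIT  vc=[19]
9: 0x1f (blk 7, set 3) → L1-HIT  vc=[19]
10: 0x2e (blk 11, set 3) → MISS  vc=[19, 7]
11: 0x1d (blk 7, set 3) → VC-HIT  vc=[19, 11]

MISSES = 4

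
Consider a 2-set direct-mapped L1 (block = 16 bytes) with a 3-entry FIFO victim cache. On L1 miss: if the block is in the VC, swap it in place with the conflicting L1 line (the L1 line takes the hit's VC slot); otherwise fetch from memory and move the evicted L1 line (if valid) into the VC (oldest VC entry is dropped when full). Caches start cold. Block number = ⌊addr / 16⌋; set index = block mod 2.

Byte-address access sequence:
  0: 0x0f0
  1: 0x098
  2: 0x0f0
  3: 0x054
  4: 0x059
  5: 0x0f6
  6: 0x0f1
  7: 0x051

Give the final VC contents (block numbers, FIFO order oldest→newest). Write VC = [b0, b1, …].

  [0] addr=0xf0 blk=15 s=1: MISS | VC []
  [1] addr=0x98 blk=9 s=1: MISS | VC [15]
  [2] addr=0xf0 blk=15 s=1: VC-HIT | VC [9]
  [3] addr=0x54 blk=5 s=1: MISS | VC [9, 15]
  [4] addr=0x59 blk=5 s=1: L1-HIT | VC [9, 15]
  [5] addr=0xf6 blk=15 s=1: VC-HIT | VC [9, 5]
  [6] addr=0xf1 blk=15 s=1: L1-HIT | VC [9, 5]
  [7] addr=0x51 blk=5 s=1: VC-HIT | VC [9, 15]

VC = [9, 15]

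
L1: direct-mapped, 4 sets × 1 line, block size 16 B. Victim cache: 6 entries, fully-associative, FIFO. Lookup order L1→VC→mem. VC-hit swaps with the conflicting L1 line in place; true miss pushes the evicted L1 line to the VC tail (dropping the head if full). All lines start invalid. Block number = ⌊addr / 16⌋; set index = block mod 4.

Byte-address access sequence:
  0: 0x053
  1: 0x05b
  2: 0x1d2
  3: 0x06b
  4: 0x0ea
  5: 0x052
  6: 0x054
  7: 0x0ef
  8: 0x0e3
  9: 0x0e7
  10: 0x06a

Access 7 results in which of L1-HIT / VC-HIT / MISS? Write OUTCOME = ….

0: 0x53 (blk 5, set 1) → MISS  vc=[]
1: 0x5b (blk 5, set 1) → L1-HIT  vc=[]
2: 0x1d2 (blk 29, set 1) → MISS  vc=[5]
3: 0x6b (blk 6, set 2) → MISS  vc=[5]
4: 0xea (blk 14, set 2) → MISS  vc=[5, 6]
5: 0x52 (blk 5, set 1) → VC-HIT  vc=[29, 6]
6: 0x54 (blk 5, set 1) → L1-HIT  vc=[29, 6]
7: 0xef (blk 14, set 2) → L1-HIT  vc=[29, 6]
8: 0xe3 (blk 14, set 2) → L1-HIT  vc=[29, 6]
9: 0xe7 (blk 14, set 2) → L1-HIT  vc=[29, 6]
10: 0x6a (blk 6, set 2) → VC-HIT  vc=[29, 14]

OUTCOME = L1-HIT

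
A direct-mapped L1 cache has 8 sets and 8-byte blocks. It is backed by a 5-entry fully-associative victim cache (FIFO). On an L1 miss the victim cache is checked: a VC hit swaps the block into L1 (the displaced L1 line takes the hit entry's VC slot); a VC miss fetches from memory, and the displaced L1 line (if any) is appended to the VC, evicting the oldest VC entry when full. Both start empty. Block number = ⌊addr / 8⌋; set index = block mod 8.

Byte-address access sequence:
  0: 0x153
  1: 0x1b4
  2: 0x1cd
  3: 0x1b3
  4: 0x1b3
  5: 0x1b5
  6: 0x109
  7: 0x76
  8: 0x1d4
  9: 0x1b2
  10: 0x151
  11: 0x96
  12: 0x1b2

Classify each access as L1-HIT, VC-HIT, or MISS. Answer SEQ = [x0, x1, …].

SEQ = [MISS, MISS, MISS, L1-HIT, L1-HIT, L1-HIT, MISS, MISS, MISS, VC-HIT, VC-HIT, MISS, L1-HIT]

#0 0x153→b42/s2 MISS; vc=[]
#1 0x1b4→b54/s6 MISS; vc=[]
#2 0x1cd→b57/s1 MISS; vc=[]
#3 0x1b3→b54/s6 L1-HIT; vc=[]
#4 0x1b3→b54/s6 L1-HIT; vc=[]
#5 0x1b5→b54/s6 L1-HIT; vc=[]
#6 0x109→b33/s1 MISS; vc=[57]
#7 0x76→b14/s6 MISS; vc=[57,54]
#8 0x1d4→b58/s2 MISS; vc=[57,54,42]
#9 0x1b2→b54/s6 VC-HIT; vc=[57,14,42]
#10 0x151→b42/s2 VC-HIT; vc=[57,14,58]
#11 0x96→b18/s2 MISS; vc=[57,14,58,42]
#12 0x1b2→b54/s6 L1-HIT; vc=[57,14,58,42]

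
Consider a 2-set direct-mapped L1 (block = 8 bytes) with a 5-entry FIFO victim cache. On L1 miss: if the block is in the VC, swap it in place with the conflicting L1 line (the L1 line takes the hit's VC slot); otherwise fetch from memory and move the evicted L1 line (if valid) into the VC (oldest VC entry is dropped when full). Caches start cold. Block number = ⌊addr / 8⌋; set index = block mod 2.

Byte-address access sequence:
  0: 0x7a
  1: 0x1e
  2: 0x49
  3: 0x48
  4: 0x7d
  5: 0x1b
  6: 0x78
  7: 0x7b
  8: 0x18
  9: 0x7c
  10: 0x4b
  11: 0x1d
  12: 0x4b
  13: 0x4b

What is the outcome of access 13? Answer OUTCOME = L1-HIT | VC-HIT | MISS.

OUTCOME = L1-HIT

#0 0x7a→b15/s1 MISS; vc=[]
#1 0x1e→b3/s1 MISS; vc=[15]
#2 0x49→b9/s1 MISS; vc=[15,3]
#3 0x48→b9/s1 L1-HIT; vc=[15,3]
#4 0x7d→b15/s1 VC-HIT; vc=[9,3]
#5 0x1b→b3/s1 VC-HIT; vc=[9,15]
#6 0x78→b15/s1 VC-HIT; vc=[9,3]
#7 0x7b→b15/s1 L1-HIT; vc=[9,3]
#8 0x18→b3/s1 VC-HIT; vc=[9,15]
#9 0x7c→b15/s1 VC-HIT; vc=[9,3]
#10 0x4b→b9/s1 VC-HIT; vc=[15,3]
#11 0x1d→b3/s1 VC-HIT; vc=[15,9]
#12 0x4b→b9/s1 VC-HIT; vc=[15,3]
#13 0x4b→b9/s1 L1-HIT; vc=[15,3]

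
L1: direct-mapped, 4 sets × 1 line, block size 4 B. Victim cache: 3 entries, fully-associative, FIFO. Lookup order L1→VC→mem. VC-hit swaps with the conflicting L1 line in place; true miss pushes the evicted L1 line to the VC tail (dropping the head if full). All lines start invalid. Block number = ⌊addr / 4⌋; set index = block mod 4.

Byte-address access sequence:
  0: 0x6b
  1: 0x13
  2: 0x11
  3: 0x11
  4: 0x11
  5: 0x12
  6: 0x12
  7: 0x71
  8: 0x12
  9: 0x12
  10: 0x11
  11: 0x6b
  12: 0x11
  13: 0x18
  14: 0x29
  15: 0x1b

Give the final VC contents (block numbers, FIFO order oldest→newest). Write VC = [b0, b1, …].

0: 0x6b (blk 26, set 2) → MISS  vc=[]
1: 0x13 (blk 4, set 0) → MISS  vc=[]
2: 0x11 (blk 4, set 0) → L1-HIT  vc=[]
3: 0x11 (blk 4, set 0) → L1-HIT  vc=[]
4: 0x11 (blk 4, set 0) → L1-HIT  vc=[]
5: 0x12 (blk 4, set 0) → L1-HIT  vc=[]
6: 0x12 (blk 4, set 0) → L1-HIT  vc=[]
7: 0x71 (blk 28, set 0) → MISS  vc=[4]
8: 0x12 (blk 4, set 0) → VC-HIT  vc=[28]
9: 0x12 (blk 4, set 0) → L1-HIT  vc=[28]
10: 0x11 (blk 4, set 0) → L1-HIT  vc=[28]
11: 0x6b (blk 26, set 2) → L1-HIT  vc=[28]
12: 0x11 (blk 4, set 0) → L1-HIT  vc=[28]
13: 0x18 (blk 6, set 2) → MISS  vc=[28, 26]
14: 0x29 (blk 10, set 2) → MISS  vc=[28, 26, 6]
15: 0x1b (blk 6, set 2) → VC-HIT  vc=[28, 26, 10]

VC = [28, 26, 10]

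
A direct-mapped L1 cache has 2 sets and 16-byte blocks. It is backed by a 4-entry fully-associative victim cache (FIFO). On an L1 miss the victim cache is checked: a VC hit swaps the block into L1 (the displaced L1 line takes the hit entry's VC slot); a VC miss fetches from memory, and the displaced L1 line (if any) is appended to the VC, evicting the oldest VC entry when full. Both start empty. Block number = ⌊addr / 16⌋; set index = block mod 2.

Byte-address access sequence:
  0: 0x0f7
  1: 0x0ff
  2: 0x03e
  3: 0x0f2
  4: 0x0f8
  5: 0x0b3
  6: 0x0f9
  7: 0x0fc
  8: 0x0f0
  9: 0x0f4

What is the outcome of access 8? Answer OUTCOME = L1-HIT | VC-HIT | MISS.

OUTCOME = L1-HIT

#0 0xf7→b15/s1 MISS; vc=[]
#1 0xff→b15/s1 L1-HIT; vc=[]
#2 0x3e→b3/s1 MISS; vc=[15]
#3 0xf2→b15/s1 VC-HIT; vc=[3]
#4 0xf8→b15/s1 L1-HIT; vc=[3]
#5 0xb3→b11/s1 MISS; vc=[3,15]
#6 0xf9→b15/s1 VC-HIT; vc=[3,11]
#7 0xfc→b15/s1 L1-HIT; vc=[3,11]
#8 0xf0→b15/s1 L1-HIT; vc=[3,11]
#9 0xf4→b15/s1 L1-HIT; vc=[3,11]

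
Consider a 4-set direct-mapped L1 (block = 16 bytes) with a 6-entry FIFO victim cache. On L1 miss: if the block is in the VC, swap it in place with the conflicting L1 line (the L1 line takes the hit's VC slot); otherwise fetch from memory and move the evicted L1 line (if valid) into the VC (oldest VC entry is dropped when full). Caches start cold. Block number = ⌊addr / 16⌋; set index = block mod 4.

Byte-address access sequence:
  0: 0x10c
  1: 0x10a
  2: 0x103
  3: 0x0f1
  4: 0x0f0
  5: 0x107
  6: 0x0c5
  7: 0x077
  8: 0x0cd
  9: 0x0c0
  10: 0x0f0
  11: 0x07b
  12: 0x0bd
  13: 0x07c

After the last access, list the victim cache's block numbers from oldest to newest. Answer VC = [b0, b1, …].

  [0] addr=0x10c blk=16 s=0: MISS | VC []
  [1] addr=0x10a blk=16 s=0: L1-HIT | VC []
  [2] addr=0x103 blk=16 s=0: L1-HIT | VC []
  [3] addr=0xf1 blk=15 s=3: MISS | VC []
  [4] addr=0xf0 blk=15 s=3: L1-HIT | VC []
  [5] addr=0x107 blk=16 s=0: L1-HIT | VC []
  [6] addr=0xc5 blk=12 s=0: MISS | VC [16]
  [7] addr=0x77 blk=7 s=3: MISS | VC [16, 15]
  [8] addr=0xcd blk=12 s=0: L1-HIT | VC [16, 15]
  [9] addr=0xc0 blk=12 s=0: L1-HIT | VC [16, 15]
  [10] addr=0xf0 blk=15 s=3: VC-HIT | VC [16, 7]
  [11] addr=0x7b blk=7 s=3: VC-HIT | VC [16, 15]
  [12] addr=0xbd blk=11 s=3: MISS | VC [16, 15, 7]
  [13] addr=0x7c blk=7 s=3: VC-HIT | VC [16, 15, 11]

VC = [16, 15, 11]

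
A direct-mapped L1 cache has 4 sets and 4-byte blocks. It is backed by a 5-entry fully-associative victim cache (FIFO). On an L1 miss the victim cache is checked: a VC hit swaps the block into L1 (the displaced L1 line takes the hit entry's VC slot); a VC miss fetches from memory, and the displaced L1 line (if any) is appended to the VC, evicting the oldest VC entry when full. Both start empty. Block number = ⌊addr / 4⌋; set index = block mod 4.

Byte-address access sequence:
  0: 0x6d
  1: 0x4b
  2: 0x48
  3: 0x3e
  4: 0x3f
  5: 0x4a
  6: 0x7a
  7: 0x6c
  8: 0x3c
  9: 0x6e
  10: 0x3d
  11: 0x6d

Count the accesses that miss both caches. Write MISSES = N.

#0 0x6d→b27/s3 MISS; vc=[]
#1 0x4b→b18/s2 MISS; vc=[]
#2 0x48→b18/s2 L1-HIT; vc=[]
#3 0x3e→b15/s3 MISS; vc=[27]
#4 0x3f→b15/s3 L1-HIT; vc=[27]
#5 0x4a→b18/s2 L1-HIT; vc=[27]
#6 0x7a→b30/s2 MISS; vc=[27,18]
#7 0x6c→b27/s3 VC-HIT; vc=[15,18]
#8 0x3c→b15/s3 VC-HIT; vc=[27,18]
#9 0x6e→b27/s3 VC-HIT; vc=[15,18]
#10 0x3d→b15/s3 VC-HIT; vc=[27,18]
#11 0x6d→b27/s3 VC-HIT; vc=[15,18]

MISSES = 4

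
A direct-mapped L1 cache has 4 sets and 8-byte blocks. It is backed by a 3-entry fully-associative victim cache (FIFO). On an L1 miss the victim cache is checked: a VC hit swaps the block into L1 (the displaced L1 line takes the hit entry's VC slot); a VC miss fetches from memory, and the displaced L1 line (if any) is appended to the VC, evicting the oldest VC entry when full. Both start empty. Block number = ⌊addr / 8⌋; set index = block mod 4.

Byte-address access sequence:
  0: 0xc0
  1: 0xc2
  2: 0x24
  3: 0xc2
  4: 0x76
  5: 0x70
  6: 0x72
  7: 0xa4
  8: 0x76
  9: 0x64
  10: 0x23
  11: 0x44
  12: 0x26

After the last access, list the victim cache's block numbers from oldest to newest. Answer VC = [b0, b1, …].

VC = [24, 20, 8]

#0 0xc0→b24/s0 MISS; vc=[]
#1 0xc2→b24/s0 L1-HIT; vc=[]
#2 0x24→b4/s0 MISS; vc=[24]
#3 0xc2→b24/s0 VC-HIT; vc=[4]
#4 0x76→b14/s2 MISS; vc=[4]
#5 0x70→b14/s2 L1-HIT; vc=[4]
#6 0x72→b14/s2 L1-HIT; vc=[4]
#7 0xa4→b20/s0 MISS; vc=[4,24]
#8 0x76→b14/s2 L1-HIT; vc=[4,24]
#9 0x64→b12/s0 MISS; vc=[4,24,20]
#10 0x23→b4/s0 VC-HIT; vc=[12,24,20]
#11 0x44→b8/s0 MISS; vc=[24,20,4]
#12 0x26→b4/s0 VC-HIT; vc=[24,20,8]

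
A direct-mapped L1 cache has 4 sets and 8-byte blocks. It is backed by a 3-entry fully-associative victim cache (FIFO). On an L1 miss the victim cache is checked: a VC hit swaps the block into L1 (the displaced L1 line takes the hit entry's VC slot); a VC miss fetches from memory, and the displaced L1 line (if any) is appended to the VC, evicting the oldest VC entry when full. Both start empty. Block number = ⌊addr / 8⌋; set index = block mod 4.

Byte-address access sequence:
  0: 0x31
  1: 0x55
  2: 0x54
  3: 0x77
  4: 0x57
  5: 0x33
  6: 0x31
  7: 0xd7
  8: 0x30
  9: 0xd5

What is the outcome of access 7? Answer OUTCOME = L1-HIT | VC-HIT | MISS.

0: 0x31 (blk 6, set 2) → MISS  vc=[]
1: 0x55 (blk 10, set 2) → MISS  vc=[6]
2: 0x54 (blk 10, set 2) → L1-HIT  vc=[6]
3: 0x77 (blk 14, set 2) → MISS  vc=[6, 10]
4: 0x57 (blk 10, set 2) → VC-HIT  vc=[6, 14]
5: 0x33 (blk 6, set 2) → VC-HIT  vc=[10, 14]
6: 0x31 (blk 6, set 2) → L1-HIT  vc=[10, 14]
7: 0xd7 (blk 26, set 2) → MISS  vc=[10, 14, 6]
8: 0x30 (blk 6, set 2) → VC-HIT  vc=[10, 14, 26]
9: 0xd5 (blk 26, set 2) → VC-HIT  vc=[10, 14, 6]

OUTCOME = MISS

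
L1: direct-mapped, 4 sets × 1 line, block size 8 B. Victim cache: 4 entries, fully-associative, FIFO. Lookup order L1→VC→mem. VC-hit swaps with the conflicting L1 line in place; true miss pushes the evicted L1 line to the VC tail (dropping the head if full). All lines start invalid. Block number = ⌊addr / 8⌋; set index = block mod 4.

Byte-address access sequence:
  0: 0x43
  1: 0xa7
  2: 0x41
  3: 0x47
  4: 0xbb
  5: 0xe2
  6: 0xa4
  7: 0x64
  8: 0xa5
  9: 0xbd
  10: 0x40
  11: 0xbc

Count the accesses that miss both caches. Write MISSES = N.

MISSES = 5

0: 0x43 (blk 8, set 0) → MISS  vc=[]
1: 0xa7 (blk 20, set 0) → MISS  vc=[8]
2: 0x41 (blk 8, set 0) → VC-HIT  vc=[20]
3: 0x47 (blk 8, set 0) → L1-HIT  vc=[20]
4: 0xbb (blk 23, set 3) → MISS  vc=[20]
5: 0xe2 (blk 28, set 0) → MISS  vc=[20, 8]
6: 0xa4 (blk 20, set 0) → VC-HIT  vc=[28, 8]
7: 0x64 (blk 12, set 0) → MISS  vc=[28, 8, 20]
8: 0xa5 (blk 20, set 0) → VC-HIT  vc=[28, 8, 12]
9: 0xbd (blk 23, set 3) → L1-HIT  vc=[28, 8, 12]
10: 0x40 (blk 8, set 0) → VC-HIT  vc=[28, 20, 12]
11: 0xbc (blk 23, set 3) → L1-HIT  vc=[28, 20, 12]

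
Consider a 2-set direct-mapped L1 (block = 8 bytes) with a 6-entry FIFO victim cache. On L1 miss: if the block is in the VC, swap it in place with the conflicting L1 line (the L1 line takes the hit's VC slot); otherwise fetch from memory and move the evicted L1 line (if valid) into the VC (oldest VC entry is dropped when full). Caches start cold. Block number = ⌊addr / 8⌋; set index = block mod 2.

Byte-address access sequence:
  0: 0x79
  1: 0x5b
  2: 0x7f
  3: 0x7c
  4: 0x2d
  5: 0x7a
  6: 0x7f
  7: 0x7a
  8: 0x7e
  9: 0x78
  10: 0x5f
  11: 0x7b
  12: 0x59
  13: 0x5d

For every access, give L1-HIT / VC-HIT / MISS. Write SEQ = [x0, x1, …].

SEQ = [MISS, MISS, VC-HIT, L1-HIT, MISS, VC-HIT, L1-HIT, L1-HIT, L1-HIT, L1-HIT, VC-HIT, VC-HIT, VC-HIT, L1-HIT]

  [0] addr=0x79 blk=15 s=1: MISS | VC []
  [1] addr=0x5b blk=11 s=1: MISS | VC [15]
  [2] addr=0x7f blk=15 s=1: VC-HIT | VC [11]
  [3] addr=0x7c blk=15 s=1: L1-HIT | VC [11]
  [4] addr=0x2d blk=5 s=1: MISS | VC [11, 15]
  [5] addr=0x7a blk=15 s=1: VC-HIT | VC [11, 5]
  [6] addr=0x7f blk=15 s=1: L1-HIT | VC [11, 5]
  [7] addr=0x7a blk=15 s=1: L1-HIT | VC [11, 5]
  [8] addr=0x7e blk=15 s=1: L1-HIT | VC [11, 5]
  [9] addr=0x78 blk=15 s=1: L1-HIT | VC [11, 5]
  [10] addr=0x5f blk=11 s=1: VC-HIT | VC [15, 5]
  [11] addr=0x7b blk=15 s=1: VC-HIT | VC [11, 5]
  [12] addr=0x59 blk=11 s=1: VC-HIT | VC [15, 5]
  [13] addr=0x5d blk=11 s=1: L1-HIT | VC [15, 5]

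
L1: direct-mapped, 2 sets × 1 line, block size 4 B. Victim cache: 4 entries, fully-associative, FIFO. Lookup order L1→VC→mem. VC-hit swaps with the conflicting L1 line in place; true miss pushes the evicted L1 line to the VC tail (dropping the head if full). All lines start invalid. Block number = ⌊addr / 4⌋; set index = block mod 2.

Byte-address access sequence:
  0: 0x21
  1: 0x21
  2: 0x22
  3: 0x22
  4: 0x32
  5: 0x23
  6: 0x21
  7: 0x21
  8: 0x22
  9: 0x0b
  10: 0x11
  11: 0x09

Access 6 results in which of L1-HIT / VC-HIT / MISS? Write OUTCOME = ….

OUTCOME = L1-HIT

  [0] addr=0x21 blk=8 s=0: MISS | VC []
  [1] addr=0x21 blk=8 s=0: L1-HIT | VC []
  [2] addr=0x22 blk=8 s=0: L1-HIT | VC []
  [3] addr=0x22 blk=8 s=0: L1-HIT | VC []
  [4] addr=0x32 blk=12 s=0: MISS | VC [8]
  [5] addr=0x23 blk=8 s=0: VC-HIT | VC [12]
  [6] addr=0x21 blk=8 s=0: L1-HIT | VC [12]
  [7] addr=0x21 blk=8 s=0: L1-HIT | VC [12]
  [8] addr=0x22 blk=8 s=0: L1-HIT | VC [12]
  [9] addr=0xb blk=2 s=0: MISS | VC [12, 8]
  [10] addr=0x11 blk=4 s=0: MISS | VC [12, 8, 2]
  [11] addr=0x9 blk=2 s=0: VC-HIT | VC [12, 8, 4]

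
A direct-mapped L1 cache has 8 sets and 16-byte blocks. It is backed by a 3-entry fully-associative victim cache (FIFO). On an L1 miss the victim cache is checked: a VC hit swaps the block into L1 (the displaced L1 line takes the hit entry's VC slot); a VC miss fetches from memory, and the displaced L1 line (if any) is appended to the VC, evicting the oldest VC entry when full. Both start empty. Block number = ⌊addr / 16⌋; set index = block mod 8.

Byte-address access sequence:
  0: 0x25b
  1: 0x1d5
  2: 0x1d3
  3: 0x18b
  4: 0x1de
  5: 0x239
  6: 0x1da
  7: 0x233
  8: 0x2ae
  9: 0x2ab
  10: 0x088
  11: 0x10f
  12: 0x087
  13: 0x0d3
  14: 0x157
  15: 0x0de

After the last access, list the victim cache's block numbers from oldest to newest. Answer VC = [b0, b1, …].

VC = [16, 29, 21]

  [0] addr=0x25b blk=37 s=5: MISS | VC []
  [1] addr=0x1d5 blk=29 s=5: MISS | VC [37]
  [2] addr=0x1d3 blk=29 s=5: L1-HIT | VC [37]
  [3] addr=0x18b blk=24 s=0: MISS | VC [37]
  [4] addr=0x1de blk=29 s=5: L1-HIT | VC [37]
  [5] addr=0x239 blk=35 s=3: MISS | VC [37]
  [6] addr=0x1da blk=29 s=5: L1-HIT | VC [37]
  [7] addr=0x233 blk=35 s=3: L1-HIT | VC [37]
  [8] addr=0x2ae blk=42 s=2: MISS | VC [37]
  [9] addr=0x2ab blk=42 s=2: L1-HIT | VC [37]
  [10] addr=0x88 blk=8 s=0: MISS | VC [37, 24]
  [11] addr=0x10f blk=16 s=0: MISS | VC [37, 24, 8]
  [12] addr=0x87 blk=8 s=0: VC-HIT | VC [37, 24, 16]
  [13] addr=0xd3 blk=13 s=5: MISS | VC [24, 16, 29]
  [14] addr=0x157 blk=21 s=5: MISS | VC [16, 29, 13]
  [15] addr=0xde blk=13 s=5: VC-HIT | VC [16, 29, 21]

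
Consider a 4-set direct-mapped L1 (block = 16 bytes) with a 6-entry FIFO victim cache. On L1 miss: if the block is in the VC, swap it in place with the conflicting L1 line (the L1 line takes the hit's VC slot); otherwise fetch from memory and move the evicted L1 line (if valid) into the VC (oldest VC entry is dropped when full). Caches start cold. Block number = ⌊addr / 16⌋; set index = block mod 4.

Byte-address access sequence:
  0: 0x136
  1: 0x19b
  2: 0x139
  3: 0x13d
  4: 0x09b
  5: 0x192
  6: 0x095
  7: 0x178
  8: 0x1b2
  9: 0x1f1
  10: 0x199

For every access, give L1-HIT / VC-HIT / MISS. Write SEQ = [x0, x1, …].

#0 0x136→b19/s3 MISS; vc=[]
#1 0x19b→b25/s1 MISS; vc=[]
#2 0x139→b19/s3 L1-HIT; vc=[]
#3 0x13d→b19/s3 L1-HIT; vc=[]
#4 0x9b→b9/s1 MISS; vc=[25]
#5 0x192→b25/s1 VC-HIT; vc=[9]
#6 0x95→b9/s1 VC-HIT; vc=[25]
#7 0x178→b23/s3 MISS; vc=[25,19]
#8 0x1b2→b27/s3 MISS; vc=[25,19,23]
#9 0x1f1→b31/s3 MISS; vc=[25,19,23,27]
#10 0x199→b25/s1 VC-HIT; vc=[9,19,23,27]

SEQ = [MISS, MISS, L1-HIT, L1-HIT, MISS, VC-HIT, VC-HIT, MISS, MISS, MISS, VC-HIT]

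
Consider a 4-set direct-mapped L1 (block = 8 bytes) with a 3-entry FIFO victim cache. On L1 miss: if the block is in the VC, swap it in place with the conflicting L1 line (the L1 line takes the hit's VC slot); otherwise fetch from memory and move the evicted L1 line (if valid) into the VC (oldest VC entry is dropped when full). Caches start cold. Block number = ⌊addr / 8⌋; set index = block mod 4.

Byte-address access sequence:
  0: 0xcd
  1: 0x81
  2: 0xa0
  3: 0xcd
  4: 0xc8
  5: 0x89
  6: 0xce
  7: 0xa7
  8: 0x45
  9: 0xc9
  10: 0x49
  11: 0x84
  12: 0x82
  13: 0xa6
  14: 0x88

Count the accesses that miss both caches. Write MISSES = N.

#0 0xcd→b25/s1 MISS; vc=[]
#1 0x81→b16/s0 MISS; vc=[]
#2 0xa0→b20/s0 MISS; vc=[16]
#3 0xcd→b25/s1 L1-HIT; vc=[16]
#4 0xc8→b25/s1 L1-HIT; vc=[16]
#5 0x89→b17/s1 MISS; vc=[16,25]
#6 0xce→b25/s1 VC-HIT; vc=[16,17]
#7 0xa7→b20/s0 L1-HIT; vc=[16,17]
#8 0x45→b8/s0 MISS; vc=[16,17,20]
#9 0xc9→b25/s1 L1-HIT; vc=[16,17,20]
#10 0x49→b9/s1 MISS; vc=[17,20,25]
#11 0x84→b16/s0 MISS; vc=[20,25,8]
#12 0x82→b16/s0 L1-HIT; vc=[20,25,8]
#13 0xa6→b20/s0 VC-HIT; vc=[16,25,8]
#14 0x88→b17/s1 MISS; vc=[25,8,9]

MISSES = 8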